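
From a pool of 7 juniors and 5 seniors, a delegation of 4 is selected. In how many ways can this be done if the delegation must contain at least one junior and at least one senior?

Unrestricted: C(12,4) = 495 ways to pick any 4 of the 12.
Selections missing a whole group: no juniors → C(5,4) = 5; no seniors → C(7,4) = 35.
Both groups omitted at once is impossible, so 495 − 40 = 455.

455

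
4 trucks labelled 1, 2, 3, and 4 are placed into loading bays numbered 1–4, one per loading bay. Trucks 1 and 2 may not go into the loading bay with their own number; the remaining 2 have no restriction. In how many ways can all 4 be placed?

Let Aᵢ (for i ∈ {1, 2}) be the placements that put truck i in its forbidden loading bay. Any j of these fix j positions, leaving (4−j)! ways to fill the rest, and there are C(2,j) ways to pick which j.
By inclusion–exclusion, the number of valid placements is Σ_{j=0}^{2} (−1)^j C(2,j)·(4−j)!.
Computing: 24 − 12 + 2 = 14.

14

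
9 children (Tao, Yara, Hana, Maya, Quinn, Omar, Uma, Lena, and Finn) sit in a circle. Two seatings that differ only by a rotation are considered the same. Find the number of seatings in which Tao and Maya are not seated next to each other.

30240

All circular seatings of 9 people number (8)! = 40320.
Seatings with Tao beside Maya: treat them as a block with 2 internal orders, giving 2 × (7)! = 10080.
Subtracting, 40320 − 10080 = 30240.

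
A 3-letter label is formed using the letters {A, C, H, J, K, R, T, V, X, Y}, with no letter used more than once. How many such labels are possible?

Choose and order 3 of the 10 symbols: the first letter has 10 options, the next 9, then 8.
10 × 9 × 8 = 720.

720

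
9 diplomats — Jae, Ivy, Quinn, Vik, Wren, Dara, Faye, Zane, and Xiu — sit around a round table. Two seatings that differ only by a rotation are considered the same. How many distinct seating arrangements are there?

Fix one person's seat to break rotational symmetry; the remaining 8 people can be arranged in (8)! = 40320 ways.

40320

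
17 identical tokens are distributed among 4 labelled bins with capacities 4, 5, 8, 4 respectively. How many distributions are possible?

Ignoring the caps, the number of non-negative solutions to x_1+…+x_4 = 17 is C(20,3) = 1140.
Subtract solutions that violate a single cap (substitute x_i' = x_i − (cap_i+1)): x_1 ≥ 5 gives C(15,3) = 455; x_2 ≥ 6 gives C(14,3) = 364; x_3 ≥ 9 gives C(11,3) = 165; x_4 ≥ 5 gives C(15,3) = 455. Together 1439.
Add back pairs where two caps are both exceeded: 84 + 20 + 120 + 10 + 84 + 20 = 338.
Subtract triples: 0 + 4 + 0 + 0 = 4.
By inclusion–exclusion the count is 1140 − 1439 + 338 − 4 = 35.

35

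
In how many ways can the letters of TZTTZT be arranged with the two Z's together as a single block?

5

Treat the 2 copies of Z as a single block. The multiset to arrange is then {ZZ, T, T, T, T}, 5 items in all.
That gives (5)!/(4!) = 5 arrangements.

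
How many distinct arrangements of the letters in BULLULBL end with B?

105

Fix B in the last position and arrange the remaining 7 letters.
Those 7 letters have L appearing 4 times and U appearing twice, giving (7)!/(4!·2!) = 105.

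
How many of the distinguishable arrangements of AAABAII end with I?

30

Fix I in the last position and arrange the remaining 6 letters.
Those 6 letters have A appearing 4 times, giving (6)!/(4!) = 30.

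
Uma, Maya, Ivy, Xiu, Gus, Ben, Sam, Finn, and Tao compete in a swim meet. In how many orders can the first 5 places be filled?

15120

There are 9 choices for 1st place, 8 for 2nd, and so on down to 5 for position 5.
That gives 9 × 8 × 7 × 6 × 5 = 15120.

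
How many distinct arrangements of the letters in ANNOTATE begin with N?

1260

Fix N in the first position and arrange the remaining 7 letters.
Those 7 letters have A appearing twice and T appearing twice, giving (7)!/(2!·2!) = 1260.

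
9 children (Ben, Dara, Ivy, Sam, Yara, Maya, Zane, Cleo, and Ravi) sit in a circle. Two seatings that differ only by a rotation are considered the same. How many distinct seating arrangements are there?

40320

Fix one person's seat to break rotational symmetry; the remaining 8 people can be arranged in (8)! = 40320 ways.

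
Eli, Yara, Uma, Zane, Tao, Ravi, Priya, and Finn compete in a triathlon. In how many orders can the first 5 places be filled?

6720

This is an ordered selection of 5 from 8: P(8,5).
That gives 8 × 7 × 6 × 5 × 4 = 6720.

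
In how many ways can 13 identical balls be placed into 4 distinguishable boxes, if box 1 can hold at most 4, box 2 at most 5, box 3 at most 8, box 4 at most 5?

144

Without the upper bounds there are C(16,3) = 560 ways to split 13 among 4 boxes.
Subtract solutions that violate a single cap (substitute x_i' = x_i − (cap_i+1)): x_1 ≥ 5 gives C(11,3) = 165; x_2 ≥ 6 gives C(10,3) = 120; x_3 ≥ 9 gives C(7,3) = 35; x_4 ≥ 6 gives C(10,3) = 120. Together 440.
Add back pairs where two caps are both exceeded: 10 + 0 + 10 + 0 + 4 + 0 = 24.
By inclusion–exclusion the count is 560 − 440 + 24 = 144.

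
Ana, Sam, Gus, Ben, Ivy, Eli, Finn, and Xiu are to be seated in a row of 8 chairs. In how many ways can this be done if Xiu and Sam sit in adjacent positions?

Place the 6 others and the Xiu-Sam pair as 7 objects in a line; the pair has 2 internal arrangements.
That gives 2 × 7! = 2 × 5040 = 10080.

10080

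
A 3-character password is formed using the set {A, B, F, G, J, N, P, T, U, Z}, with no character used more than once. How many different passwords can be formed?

With no repetition, fill the 3 characters in order: 10 choices, then 9, down to 8.
10 × 9 × 8 = 720.

720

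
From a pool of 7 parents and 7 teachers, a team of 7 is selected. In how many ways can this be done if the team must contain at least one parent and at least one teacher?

3430

Unrestricted: C(14,7) = 3432 ways to pick any 7 of the 14.
Selections missing a whole group: no parents → C(7,7) = 1; no teachers → C(7,7) = 1.
Both groups omitted at once is impossible, so 3432 − 2 = 3430.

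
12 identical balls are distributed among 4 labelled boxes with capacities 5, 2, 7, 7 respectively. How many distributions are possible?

109

By stars and bars, unrestricted non-negative solutions to x_1+…+x_4 = 12 number C(12+3,3) = 455.
Subtract solutions that violate a single cap (substitute x_i' = x_i − (cap_i+1)): x_1 ≥ 6 gives C(9,3) = 84; x_2 ≥ 3 gives C(12,3) = 220; x_3 ≥ 8 gives C(7,3) = 35; x_4 ≥ 8 gives C(7,3) = 35. Together 374.
Add back pairs where two caps are both exceeded: 20 + 0 + 0 + 4 + 4 + 0 = 28.
By inclusion–exclusion the count is 455 − 374 + 28 = 109.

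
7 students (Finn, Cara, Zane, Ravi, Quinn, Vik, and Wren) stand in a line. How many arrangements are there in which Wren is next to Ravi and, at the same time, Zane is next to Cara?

Treat {Wren,Ravi} as one block (2 orders) and {Zane,Cara} as another (2 orders).
That leaves 5 units to arrange: 2 × 2 × 5! = 4 × 120 = 480.

480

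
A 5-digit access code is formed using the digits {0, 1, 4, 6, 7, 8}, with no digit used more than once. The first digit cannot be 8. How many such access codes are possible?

600

The first digit has 6−1 = 5 choices (anything except 8).
The remaining 4 digits are filled from the other 5 symbols without repetition: 5 × 4 × 3 × 2 = 120.
Total: 5 × 120 = 600.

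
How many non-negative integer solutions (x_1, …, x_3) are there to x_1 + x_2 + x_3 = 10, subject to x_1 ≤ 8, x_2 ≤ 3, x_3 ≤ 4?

17

Ignoring the caps, the number of non-negative solutions to x_1+…+x_3 = 10 is C(12,2) = 66.
Subtract solutions that violate a single cap (substitute x_i' = x_i − (cap_i+1)): x_1 ≥ 9 gives C(3,2) = 3; x_2 ≥ 4 gives C(8,2) = 28; x_3 ≥ 5 gives C(7,2) = 21. Together 52.
Add back pairs where two caps are both exceeded: 0 + 0 + 3 = 3.
By inclusion–exclusion the count is 66 − 52 + 3 = 17.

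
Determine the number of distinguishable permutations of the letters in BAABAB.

BAABAB has 6 letters with A appearing 3 times and B appearing 3 times.
Dividing 6! = 720 by 3!·3! = 36 for the repeated letters gives 20.

20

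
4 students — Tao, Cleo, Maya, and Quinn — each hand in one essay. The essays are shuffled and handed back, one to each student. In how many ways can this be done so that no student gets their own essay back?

Let Aᵢ be the assignments in which student i gets their own essay. We want the size of the complement of A₁∪…∪A_4.
By inclusion–exclusion this is Σ_{j=0}^{4} (−1)^j C(4,j)·(4−j)!.
Computing: 24 − 24 + 12 − 4 + 1 = 9.

9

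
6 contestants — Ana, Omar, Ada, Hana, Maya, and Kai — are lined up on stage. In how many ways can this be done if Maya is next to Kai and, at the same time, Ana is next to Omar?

Treat {Maya,Kai} as one block (2 orders) and {Ana,Omar} as another (2 orders).
That leaves 4 units to arrange: 2 × 2 × 4! = 4 × 24 = 96.

96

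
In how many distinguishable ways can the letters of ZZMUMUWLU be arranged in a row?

15120

ZZMUMUWLU has 9 letters with M appearing twice, U appearing 3 times, and Z appearing twice.
The number of distinct arrangements is 9!/(3!·2!·2!) = 362880/24 = 15120.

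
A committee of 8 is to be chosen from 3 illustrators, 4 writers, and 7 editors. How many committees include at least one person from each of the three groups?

2793

Total 8-person selections from all 14: C(14,8) = 3003.
Subtract selections that omit an entire group: no illustrators → C(11,8) = 165; no writers → C(10,8) = 45; no editors → C(7,8) = 0.
Add back selections omitting two groups (i.e. drawn from a single group): C(3,8) + C(4,8) + C(7,8) = 0.
By inclusion–exclusion: 3003 − 210 + 0 = 2793.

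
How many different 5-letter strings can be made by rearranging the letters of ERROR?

20

The 5 letters of ERROR have repeats: R appearing 3 times.
The number of distinct arrangements is 5!/(3!) = 120/6 = 20.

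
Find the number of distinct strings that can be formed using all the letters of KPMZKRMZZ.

15120

The 9 letters of KPMZKRMZZ have repeats: K appearing twice, M appearing twice, and Z appearing 3 times.
The number of distinct arrangements is 9!/(3!·2!·2!) = 362880/24 = 15120.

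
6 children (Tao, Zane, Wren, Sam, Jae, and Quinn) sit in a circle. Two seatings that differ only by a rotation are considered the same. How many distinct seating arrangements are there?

120

Seat Tao anywhere (absorbing the rotational symmetry), then permute the other 5: (5)! = 120.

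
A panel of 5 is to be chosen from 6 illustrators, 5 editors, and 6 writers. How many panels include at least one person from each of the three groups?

4485

Unrestricted: C(17,5) = 6188 ways to pick any 5 of the 17.
Subtract selections that omit an entire group: no illustrators → C(11,5) = 462; no editors → C(12,5) = 792; no writers → C(11,5) = 462.
Add back selections omitting two groups (i.e. drawn from a single group): C(6,5) + C(5,5) + C(6,5) = 13.
By inclusion–exclusion: 6188 − 1716 + 13 = 4485.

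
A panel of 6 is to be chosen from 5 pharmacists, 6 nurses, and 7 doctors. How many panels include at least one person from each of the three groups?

15470

Unrestricted: C(18,6) = 18564 ways to pick any 6 of the 18.
Selections missing a whole group: no pharmacists → C(13,6) = 1716; no nurses → C(12,6) = 924; no doctors → C(11,6) = 462.
Add back selections omitting two groups (i.e. drawn from a single group): C(5,6) + C(6,6) + C(7,6) = 8.
By inclusion–exclusion: 18564 − 3102 + 8 = 15470.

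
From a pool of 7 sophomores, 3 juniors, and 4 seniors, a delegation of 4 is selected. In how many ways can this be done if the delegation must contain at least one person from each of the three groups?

462

With no constraint there are C(14,4) = 1001 possible selections.
Selections missing a whole group: no sophomores → C(7,4) = 35; no juniors → C(11,4) = 330; no seniors → C(10,4) = 210.
Add back selections omitting two groups (i.e. drawn from a single group): C(7,4) + C(3,4) + C(4,4) = 36.
By inclusion–exclusion: 1001 − 575 + 36 = 462.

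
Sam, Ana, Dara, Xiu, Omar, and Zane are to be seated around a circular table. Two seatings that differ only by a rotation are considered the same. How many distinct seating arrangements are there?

120

Seat Sam anywhere (absorbing the rotational symmetry), then permute the other 5: (5)! = 120.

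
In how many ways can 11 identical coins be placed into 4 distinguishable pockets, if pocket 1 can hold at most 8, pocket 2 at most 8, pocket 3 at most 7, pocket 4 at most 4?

Ignoring the caps, the number of non-negative solutions to x_1+…+x_4 = 11 is C(14,3) = 364.
Subtract solutions that violate a single cap (substitute x_i' = x_i − (cap_i+1)): x_1 ≥ 9 gives C(5,3) = 10; x_2 ≥ 9 gives C(5,3) = 10; x_3 ≥ 8 gives C(6,3) = 20; x_4 ≥ 5 gives C(9,3) = 84. Together 124.
No two caps can be exceeded simultaneously, so the pair terms are all 0.
By inclusion–exclusion the count is 364 − 124 + 0 = 240.

240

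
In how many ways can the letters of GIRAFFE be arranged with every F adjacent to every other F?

Treat the 2 copies of F as a single block. The multiset to arrange is then {FF, A, E, G, I, R}, 6 items in all.
All 6 items are distinct, so there are (6)! = 720 arrangements.

720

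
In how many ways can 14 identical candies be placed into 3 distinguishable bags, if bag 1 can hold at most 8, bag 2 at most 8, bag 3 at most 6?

Ignoring the caps, the number of non-negative solutions to x_1+…+x_3 = 14 is C(16,2) = 120.
Subtract solutions that violate a single cap (substitute x_i' = x_i − (cap_i+1)): x_1 ≥ 9 gives C(7,2) = 21; x_2 ≥ 9 gives C(7,2) = 21; x_3 ≥ 7 gives C(9,2) = 36. Together 78.
No two caps can be exceeded simultaneously, so the pair terms are all 0.
By inclusion–exclusion the count is 120 − 78 + 0 = 42.

42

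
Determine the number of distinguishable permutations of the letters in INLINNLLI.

1680

Letter multiplicities in INLINNLLI: I×3, L×3, N×3.
Dividing 9! = 362880 by 3!·3!·3! = 216 for the repeated letters gives 1680.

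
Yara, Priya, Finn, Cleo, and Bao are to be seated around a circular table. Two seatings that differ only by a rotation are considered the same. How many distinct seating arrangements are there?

24

Around a circle, 5 distinct people have 5!/5 = (4)! = 24 rotationally distinct seatings.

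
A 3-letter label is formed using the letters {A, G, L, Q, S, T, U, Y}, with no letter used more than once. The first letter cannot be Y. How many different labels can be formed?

The first letter has 8−1 = 7 choices (anything except Y).
The remaining 2 letters are filled from the other 7 symbols without repetition: 7 × 6 = 42.
Total: 7 × 42 = 294.

294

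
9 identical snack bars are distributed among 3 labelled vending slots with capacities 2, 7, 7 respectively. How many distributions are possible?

21

By stars and bars, unrestricted non-negative solutions to x_1+…+x_3 = 9 number C(9+2,2) = 55.
Subtract solutions that violate a single cap (substitute x_i' = x_i − (cap_i+1)): x_1 ≥ 3 gives C(8,2) = 28; x_2 ≥ 8 gives C(3,2) = 3; x_3 ≥ 8 gives C(3,2) = 3. Together 34.
No two caps can be exceeded simultaneously, so the pair terms are all 0.
By inclusion–exclusion the count is 55 − 34 + 0 = 21.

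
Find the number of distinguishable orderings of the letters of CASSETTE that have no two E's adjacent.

3780

Total arrangements of CASSETTE: 8!/(2!·2!·2!) = 5040.
If the two E's are adjacent, glue them into one block, leaving 7 items to arrange: (7)!/(2!·2!) = 1260 ways.
Subtracting, 5040 − 1260 = 3780 arrangements keep the E's apart.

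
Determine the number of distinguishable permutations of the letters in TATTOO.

The 6 letters of TATTOO have repeats: O appearing twice and T appearing 3 times.
So there are 6! / (3!·2!) = 60 distinguishable arrangements.

60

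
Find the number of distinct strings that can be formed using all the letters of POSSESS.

Letter multiplicities in POSSESS: E×1, O×1, P×1, S×4.
So there are 7! / (4!) = 210 distinguishable arrangements.

210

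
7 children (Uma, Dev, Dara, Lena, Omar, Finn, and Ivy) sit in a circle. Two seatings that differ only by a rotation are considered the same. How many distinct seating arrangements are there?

720

Seat Uma anywhere (absorbing the rotational symmetry), then permute the other 6: (6)! = 720.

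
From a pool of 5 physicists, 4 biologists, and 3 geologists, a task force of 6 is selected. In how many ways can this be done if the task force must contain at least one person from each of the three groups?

Unrestricted: C(12,6) = 924 ways to pick any 6 of the 12.
Subtract selections that omit an entire group: no physicists → C(7,6) = 7; no biologists → C(8,6) = 28; no geologists → C(9,6) = 84.
Add back selections omitting two groups (i.e. drawn from a single group): C(5,6) + C(4,6) + C(3,6) = 0.
By inclusion–exclusion: 924 − 119 + 0 = 805.

805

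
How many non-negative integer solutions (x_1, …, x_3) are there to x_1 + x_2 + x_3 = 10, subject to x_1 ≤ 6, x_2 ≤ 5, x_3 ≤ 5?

26

Ignoring the caps, the number of non-negative solutions to x_1+…+x_3 = 10 is C(12,2) = 66.
Subtract solutions that violate a single cap (substitute x_i' = x_i − (cap_i+1)): x_1 ≥ 7 gives C(5,2) = 10; x_2 ≥ 6 gives C(6,2) = 15; x_3 ≥ 6 gives C(6,2) = 15. Together 40.
No two caps can be exceeded simultaneously, so the pair terms are all 0.
By inclusion–exclusion the count is 66 − 40 + 0 = 26.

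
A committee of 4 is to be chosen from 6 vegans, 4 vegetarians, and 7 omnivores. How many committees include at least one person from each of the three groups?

Unrestricted: C(17,4) = 2380 ways to pick any 4 of the 17.
Selections missing a whole group: no vegans → C(11,4) = 330; no vegetarians → C(13,4) = 715; no omnivores → C(10,4) = 210.
Add back selections omitting two groups (i.e. drawn from a single group): C(6,4) + C(4,4) + C(7,4) = 51.
By inclusion–exclusion: 2380 − 1255 + 51 = 1176.

1176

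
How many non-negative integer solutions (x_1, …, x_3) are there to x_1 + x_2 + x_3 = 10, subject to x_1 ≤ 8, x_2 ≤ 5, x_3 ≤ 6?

38

By stars and bars, unrestricted non-negative solutions to x_1+…+x_3 = 10 number C(10+2,2) = 66.
Subtract solutions that violate a single cap (substitute x_i' = x_i − (cap_i+1)): x_1 ≥ 9 gives C(3,2) = 3; x_2 ≥ 6 gives C(6,2) = 15; x_3 ≥ 7 gives C(5,2) = 10. Together 28.
No two caps can be exceeded simultaneously, so the pair terms are all 0.
By inclusion–exclusion the count is 66 − 28 + 0 = 38.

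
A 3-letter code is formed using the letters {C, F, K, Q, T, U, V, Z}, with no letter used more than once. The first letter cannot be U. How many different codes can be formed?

The first letter has 8−1 = 7 choices (anything except U).
The remaining 2 letters are filled from the other 7 symbols without repetition: 7 × 6 = 42.
Total: 7 × 42 = 294.

294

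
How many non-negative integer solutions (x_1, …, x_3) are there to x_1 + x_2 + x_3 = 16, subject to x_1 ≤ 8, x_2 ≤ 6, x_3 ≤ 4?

Ignoring the caps, the number of non-negative solutions to x_1+…+x_3 = 16 is C(18,2) = 153.
Subtract solutions that violate a single cap (substitute x_i' = x_i − (cap_i+1)): x_1 ≥ 9 gives C(9,2) = 36; x_2 ≥ 7 gives C(11,2) = 55; x_3 ≥ 5 gives C(13,2) = 78. Together 169.
Add back pairs where two caps are both exceeded: 1 + 6 + 15 = 22.
By inclusion–exclusion the count is 153 − 169 + 22 = 6.

6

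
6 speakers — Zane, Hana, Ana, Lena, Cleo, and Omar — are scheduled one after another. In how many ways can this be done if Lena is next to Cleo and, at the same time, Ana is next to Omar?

Treat {Lena,Cleo} as one block (2 orders) and {Ana,Omar} as another (2 orders).
That leaves 4 units to arrange: 2 × 2 × 4! = 4 × 24 = 96.

96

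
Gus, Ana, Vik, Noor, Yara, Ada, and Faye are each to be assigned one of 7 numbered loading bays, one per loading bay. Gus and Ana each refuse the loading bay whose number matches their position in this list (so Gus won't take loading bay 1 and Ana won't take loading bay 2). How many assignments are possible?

3720

Let Aᵢ (for i ∈ {1, 2}) be the placements that put person i in their forbidden loading bay. Any j of these fix j positions, leaving (7−j)! ways to fill the rest, and there are C(2,j) ways to pick which j.
By inclusion–exclusion, the number of valid placements is Σ_{j=0}^{2} (−1)^j C(2,j)·(7−j)!.
Computing: 5040 − 1440 + 120 = 3720.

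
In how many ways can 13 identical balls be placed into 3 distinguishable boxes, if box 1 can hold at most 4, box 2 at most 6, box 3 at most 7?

15

Ignoring the caps, the number of non-negative solutions to x_1+…+x_3 = 13 is C(15,2) = 105.
Subtract solutions that violate a single cap (substitute x_i' = x_i − (cap_i+1)): x_1 ≥ 5 gives C(10,2) = 45; x_2 ≥ 7 gives C(8,2) = 28; x_3 ≥ 8 gives C(7,2) = 21. Together 94.
Add back pairs where two caps are both exceeded: 3 + 1 + 0 = 4.
By inclusion–exclusion the count is 105 − 94 + 4 = 15.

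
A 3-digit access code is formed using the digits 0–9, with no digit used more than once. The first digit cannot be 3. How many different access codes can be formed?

648

The first digit has 10−1 = 9 choices (anything except 3).
The remaining 2 digits are filled from the other 9 symbols without repetition: 9 × 8 = 72.
Total: 9 × 72 = 648.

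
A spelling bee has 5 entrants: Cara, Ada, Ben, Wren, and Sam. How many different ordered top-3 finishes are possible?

There are 5 choices for 1st place, 4 for 2nd, and 3 for 3rd.
That gives 5 × 4 × 3 = 60.

60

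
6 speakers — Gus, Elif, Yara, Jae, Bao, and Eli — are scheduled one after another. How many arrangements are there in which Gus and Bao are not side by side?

480

Of the 6! = 720 arrangements, those with Gus and Bao adjacent number 2 × 5! = 240 (treat the pair as a block with 2 internal orders).
Complementary counting: 720 − 240 = 480.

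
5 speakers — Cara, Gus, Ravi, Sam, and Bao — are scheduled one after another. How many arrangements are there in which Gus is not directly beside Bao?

Of the 5! = 120 arrangements, those with Gus and Bao adjacent number 2 × 4! = 48 (treat the pair as a block with 2 internal orders).
Complementary counting: 120 − 48 = 72.

72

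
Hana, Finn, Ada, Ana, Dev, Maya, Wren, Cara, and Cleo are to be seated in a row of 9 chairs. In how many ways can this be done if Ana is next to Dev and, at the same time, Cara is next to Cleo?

20160

Treat {Ana,Dev} as one block (2 orders) and {Cara,Cleo} as another (2 orders).
That leaves 7 units to arrange: 2 × 2 × 7! = 4 × 5040 = 20160.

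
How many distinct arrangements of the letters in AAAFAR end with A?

With the last slot taken by A, it remains to arrange the other 5 letters (AAFAR).
Those 5 letters have A appearing 3 times, giving (5)!/(3!) = 20.

20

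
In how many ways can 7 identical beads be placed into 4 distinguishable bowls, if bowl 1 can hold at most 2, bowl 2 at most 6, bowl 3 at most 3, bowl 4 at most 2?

35

Ignoring the caps, the number of non-negative solutions to x_1+…+x_4 = 7 is C(10,3) = 120.
Subtract solutions that violate a single cap (substitute x_i' = x_i − (cap_i+1)): x_1 ≥ 3 gives C(7,3) = 35; x_2 ≥ 7 gives C(3,3) = 1; x_3 ≥ 4 gives C(6,3) = 20; x_4 ≥ 3 gives C(7,3) = 35. Together 91.
Add back pairs where two caps are both exceeded: 0 + 1 + 4 + 0 + 0 + 1 = 6.
By inclusion–exclusion the count is 120 − 91 + 6 = 35.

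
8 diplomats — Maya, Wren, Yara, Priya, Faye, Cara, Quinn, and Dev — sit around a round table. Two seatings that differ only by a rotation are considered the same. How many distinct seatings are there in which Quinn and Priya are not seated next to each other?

3600

Without the restriction there are (7)! = 5040 seatings.
Seatings with Quinn beside Priya: treat them as a block with 2 internal orders, giving 2 × (6)! = 1440.
Subtracting, 5040 − 1440 = 3600.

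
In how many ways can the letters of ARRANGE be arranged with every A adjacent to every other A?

Treat the 2 copies of A as a single block. The multiset to arrange is then {AA, E, G, N, R, R}, 6 items in all.
That gives (6)!/(2!) = 360 arrangements.

360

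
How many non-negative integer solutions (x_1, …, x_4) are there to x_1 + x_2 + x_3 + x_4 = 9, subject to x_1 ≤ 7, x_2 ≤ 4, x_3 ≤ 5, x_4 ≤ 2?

82

Without the upper bounds there are C(12,3) = 220 ways to split 9 among 4 variables.
Subtract solutions that violate a single cap (substitute x_i' = x_i − (cap_i+1)): x_1 ≥ 8 gives C(4,3) = 4; x_2 ≥ 5 gives C(7,3) = 35; x_3 ≥ 6 gives C(6,3) = 20; x_4 ≥ 3 gives C(9,3) = 84. Together 143.
Add back pairs where two caps are both exceeded: 0 + 0 + 0 + 0 + 4 + 1 = 5.
By inclusion–exclusion the count is 220 − 143 + 5 = 82.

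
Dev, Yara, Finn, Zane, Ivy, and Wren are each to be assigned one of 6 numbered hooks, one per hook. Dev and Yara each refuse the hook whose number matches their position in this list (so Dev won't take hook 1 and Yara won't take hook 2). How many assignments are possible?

Let Aᵢ (for i ∈ {1, 2}) be the placements that put person i in their forbidden hook. Any j of these fix j positions, leaving (6−j)! ways to fill the rest, and there are C(2,j) ways to pick which j.
By inclusion–exclusion, the number of valid placements is Σ_{j=0}^{2} (−1)^j C(2,j)·(6−j)!.
Computing: 720 − 240 + 24 = 504.

504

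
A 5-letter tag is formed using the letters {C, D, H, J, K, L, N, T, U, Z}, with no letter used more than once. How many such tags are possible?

30240

With no repetition, fill the 5 letters in order: 10 choices, then 9, down to 6.
10 × 9 × 8 × 7 × 6 = 30240.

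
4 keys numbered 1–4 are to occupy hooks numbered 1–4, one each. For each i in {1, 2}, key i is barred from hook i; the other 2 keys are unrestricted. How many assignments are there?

Let Aᵢ (for i ∈ {1, 2}) be the placements that put key i in its forbidden hook. Any j of these fix j positions, leaving (4−j)! ways to fill the rest, and there are C(2,j) ways to pick which j.
By inclusion–exclusion, the number of valid placements is Σ_{j=0}^{2} (−1)^j C(2,j)·(4−j)!.
Computing: 24 − 12 + 2 = 14.

14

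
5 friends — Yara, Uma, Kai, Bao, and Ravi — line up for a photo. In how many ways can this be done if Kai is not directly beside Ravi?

72

Of the 5! = 120 arrangements, those with Kai and Ravi adjacent number 2 × 4! = 48 (treat the pair as a block with 2 internal orders).
Complementary counting: 120 − 48 = 72.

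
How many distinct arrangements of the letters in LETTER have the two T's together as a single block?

Treat the 2 copies of T as a single block. The multiset to arrange is then {TT, E, E, L, R}, 5 items in all.
That gives (5)!/(2!) = 60 arrangements.

60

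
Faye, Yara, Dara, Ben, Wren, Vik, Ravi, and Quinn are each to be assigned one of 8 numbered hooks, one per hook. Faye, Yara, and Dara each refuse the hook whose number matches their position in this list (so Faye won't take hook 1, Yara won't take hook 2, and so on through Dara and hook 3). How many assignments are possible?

27240

Let Aᵢ (for i ∈ {1, 2, 3}) be the placements that put person i in their forbidden hook. Any j of these fix j positions, leaving (8−j)! ways to fill the rest, and there are C(3,j) ways to pick which j.
By inclusion–exclusion, the number of valid placements is Σ_{j=0}^{3} (−1)^j C(3,j)·(8−j)!.
Computing: 40320 − 15120 + 2160 − 120 = 27240.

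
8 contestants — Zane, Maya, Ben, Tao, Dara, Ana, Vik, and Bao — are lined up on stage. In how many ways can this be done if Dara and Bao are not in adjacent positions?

30240

Of the 8! = 40320 arrangements, those with Dara and Bao adjacent number 2 × 7! = 10080 (treat the pair as a block with 2 internal orders).
Complementary counting: 40320 − 10080 = 30240.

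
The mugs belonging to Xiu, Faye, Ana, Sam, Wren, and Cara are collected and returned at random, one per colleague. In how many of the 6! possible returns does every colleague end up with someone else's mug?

This is the derangement count D_6: permutations of 6 items with no fixed point.
By inclusion–exclusion this is Σ_{j=0}^{6} (−1)^j C(6,j)·(6−j)!.
Computing: 720 − 720 + 360 − 120 + 30 − 6 + 1 = 265.

265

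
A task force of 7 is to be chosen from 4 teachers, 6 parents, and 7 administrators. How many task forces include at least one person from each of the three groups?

17283

Unrestricted: C(17,7) = 19448 ways to pick any 7 of the 17.
Selections missing a whole group: no teachers → C(13,7) = 1716; no parents → C(11,7) = 330; no administrators → C(10,7) = 120.
Add back selections omitting two groups (i.e. drawn from a single group): C(4,7) + C(6,7) + C(7,7) = 1.
By inclusion–exclusion: 19448 − 2166 + 1 = 17283.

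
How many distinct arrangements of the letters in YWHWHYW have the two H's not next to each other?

150

There are 7!/(3!·2!·2!) = 210 arrangements of YWHWHYW in total.
If the two H's are adjacent, glue them into one block, leaving 6 items to arrange: (6)!/(3!·2!) = 60 ways.
Subtracting, 210 − 60 = 150 arrangements keep the H's apart.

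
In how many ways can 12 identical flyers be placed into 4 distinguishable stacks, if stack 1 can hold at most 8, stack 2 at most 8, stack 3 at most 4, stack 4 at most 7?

Ignoring the caps, the number of non-negative solutions to x_1+…+x_4 = 12 is C(15,3) = 455.
Subtract solutions that violate a single cap (substitute x_i' = x_i − (cap_i+1)): x_1 ≥ 9 gives C(6,3) = 20; x_2 ≥ 9 gives C(6,3) = 20; x_3 ≥ 5 gives C(10,3) = 120; x_4 ≥ 8 gives C(7,3) = 35. Together 195.
No two caps can be exceeded simultaneously, so the pair terms are all 0.
By inclusion–exclusion the count is 455 − 195 + 0 = 260.

260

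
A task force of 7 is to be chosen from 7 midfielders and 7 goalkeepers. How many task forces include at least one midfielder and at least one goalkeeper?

3430

With no constraint there are C(14,7) = 3432 possible selections.
Subtract selections that omit an entire group: no midfielders → C(7,7) = 1; no goalkeepers → C(7,7) = 1.
Both groups omitted at once is impossible, so 3432 − 2 = 3430.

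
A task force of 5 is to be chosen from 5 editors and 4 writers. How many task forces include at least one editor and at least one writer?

125

Total 5-person selections from all 9: C(9,5) = 126.
Subtract selections that omit an entire group: no editors → C(4,5) = 0; no writers → C(5,5) = 1.
Both groups omitted at once is impossible, so 126 − 1 = 125.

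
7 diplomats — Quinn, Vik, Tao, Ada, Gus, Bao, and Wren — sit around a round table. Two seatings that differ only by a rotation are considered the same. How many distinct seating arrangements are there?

Around a circle, 7 distinct people have 7!/7 = (6)! = 720 rotationally distinct seatings.

720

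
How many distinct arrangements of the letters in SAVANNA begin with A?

180

Fix A in the first position and arrange the remaining 6 letters.
Those 6 letters have A appearing twice and N appearing twice, giving (6)!/(2!·2!) = 180.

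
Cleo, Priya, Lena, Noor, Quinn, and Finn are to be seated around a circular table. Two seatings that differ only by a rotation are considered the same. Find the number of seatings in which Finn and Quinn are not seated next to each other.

72

All circular seatings of 6 people number (5)! = 120.
Seatings with Finn beside Quinn: treat them as a block with 2 internal orders, giving 2 × (4)! = 48.
Subtracting, 120 − 48 = 72.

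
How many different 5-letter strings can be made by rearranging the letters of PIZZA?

PIZZA has 5 letters with Z appearing twice.
The number of distinct arrangements is 5!/(2!) = 120/2 = 60.

60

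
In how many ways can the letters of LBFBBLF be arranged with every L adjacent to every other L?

60

Treat the 2 copies of L as a single block. The multiset to arrange is then {LL, B, B, B, F, F}, 6 items in all.
That gives (6)!/(3!·2!) = 60 arrangements.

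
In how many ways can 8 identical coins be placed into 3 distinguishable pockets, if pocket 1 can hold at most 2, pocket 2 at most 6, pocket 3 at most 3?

By stars and bars, unrestricted non-negative solutions to x_1+…+x_3 = 8 number C(8+2,2) = 45.
Subtract solutions that violate a single cap (substitute x_i' = x_i − (cap_i+1)): x_1 ≥ 3 gives C(7,2) = 21; x_2 ≥ 7 gives C(3,2) = 3; x_3 ≥ 4 gives C(6,2) = 15. Together 39.
Add back pairs where two caps are both exceeded: 0 + 3 + 0 = 3.
By inclusion–exclusion the count is 45 − 39 + 3 = 9.

9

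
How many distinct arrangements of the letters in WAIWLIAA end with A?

630

With the last slot taken by A, it remains to arrange the other 7 letters (WIWLIAA).
Those 7 letters have A appearing twice, I appearing twice, and W appearing twice, giving (7)!/(2!·2!·2!) = 630.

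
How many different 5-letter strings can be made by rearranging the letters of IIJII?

Letter multiplicities in IIJII: I×4, J×1.
So there are 5! / (4!) = 5 distinguishable arrangements.

5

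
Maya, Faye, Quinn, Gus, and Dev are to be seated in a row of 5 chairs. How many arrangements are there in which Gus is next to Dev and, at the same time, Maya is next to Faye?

24

Treat {Gus,Dev} as one block (2 orders) and {Maya,Faye} as another (2 orders).
That leaves 3 units to arrange: 2 × 2 × 3! = 4 × 6 = 24.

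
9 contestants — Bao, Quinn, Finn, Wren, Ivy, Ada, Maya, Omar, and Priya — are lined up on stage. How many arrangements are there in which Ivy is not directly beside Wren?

Of the 9! = 362880 arrangements, those with Ivy and Wren adjacent number 2 × 8! = 80640 (treat the pair as a block with 2 internal orders).
Complementary counting: 362880 − 80640 = 282240.

282240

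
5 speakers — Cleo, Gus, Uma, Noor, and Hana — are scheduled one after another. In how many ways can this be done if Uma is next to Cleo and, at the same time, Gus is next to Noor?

24

Treat {Uma,Cleo} as one block (2 orders) and {Gus,Noor} as another (2 orders).
That leaves 3 units to arrange: 2 × 2 × 3! = 4 × 6 = 24.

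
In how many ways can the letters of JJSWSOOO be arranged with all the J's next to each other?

420

Treat the 2 copies of J as a single block. The multiset to arrange is then {JJ, O, O, O, S, S, W}, 7 items in all.
That gives (7)!/(3!·2!) = 420 arrangements.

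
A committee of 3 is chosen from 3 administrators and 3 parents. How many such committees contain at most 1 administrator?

Split by how many administrators are chosen (0 through 1).
Sum: C(3,0)·C(3,3) + C(3,1)·C(3,2) = 1 + 9 = 10.

10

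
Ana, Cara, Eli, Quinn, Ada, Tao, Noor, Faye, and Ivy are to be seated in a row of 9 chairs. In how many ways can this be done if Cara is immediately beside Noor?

Place the 7 others and the Cara-Noor pair as 8 objects in a line; the pair has 2 internal arrangements.
So the count is 2·(8)! = 80640.

80640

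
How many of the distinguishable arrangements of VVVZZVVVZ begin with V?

56

Fix V in the first position and arrange the remaining 8 letters.
Those 8 letters have V appearing 5 times and Z appearing 3 times, giving (8)!/(5!·3!) = 56.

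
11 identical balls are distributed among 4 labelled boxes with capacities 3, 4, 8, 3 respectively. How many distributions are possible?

Without the upper bounds there are C(14,3) = 364 ways to split 11 among 4 boxes.
Subtract solutions that violate a single cap (substitute x_i' = x_i − (cap_i+1)): x_1 ≥ 4 gives C(10,3) = 120; x_2 ≥ 5 gives C(9,3) = 84; x_3 ≥ 9 gives C(5,3) = 10; x_4 ≥ 4 gives C(10,3) = 120. Together 334.
Add back pairs where two caps are both exceeded: 10 + 0 + 20 + 0 + 10 + 0 = 40.
By inclusion–exclusion the count is 364 − 334 + 40 = 70.

70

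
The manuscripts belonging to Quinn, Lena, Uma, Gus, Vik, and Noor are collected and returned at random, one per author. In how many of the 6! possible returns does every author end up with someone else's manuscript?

Let Aᵢ be the assignments in which author i gets their own manuscript. We want the size of the complement of A₁∪…∪A_6.
By inclusion–exclusion this is Σ_{j=0}^{6} (−1)^j C(6,j)·(6−j)!.
Computing: 720 − 720 + 360 − 120 + 30 − 6 + 1 = 265.

265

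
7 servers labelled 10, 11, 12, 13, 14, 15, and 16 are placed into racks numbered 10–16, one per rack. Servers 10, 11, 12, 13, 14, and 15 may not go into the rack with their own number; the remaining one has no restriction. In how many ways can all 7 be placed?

Let Aᵢ (for 10 ≤ i ≤ 15) be the placements that put server i in its forbidden rack. Any j of these fix j positions, leaving (7−j)! ways to fill the rest, and there are C(6,j) ways to pick which j.
By inclusion–exclusion, the number of valid placements is Σ_{j=0}^{6} (−1)^j C(6,j)·(7−j)!.
Computing: 5040 − 4320 + 1800 − 480 + 90 − 12 + 1 = 2119.

2119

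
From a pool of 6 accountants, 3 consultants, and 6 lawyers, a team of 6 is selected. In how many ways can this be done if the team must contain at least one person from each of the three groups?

Unrestricted: C(15,6) = 5005 ways to pick any 6 of the 15.
Selections missing a whole group: no accountants → C(9,6) = 84; no consultants → C(12,6) = 924; no lawyers → C(9,6) = 84.
Add back selections omitting two groups (i.e. drawn from a single group): C(6,6) + C(3,6) + C(6,6) = 2.
By inclusion–exclusion: 5005 − 1092 + 2 = 3915.

3915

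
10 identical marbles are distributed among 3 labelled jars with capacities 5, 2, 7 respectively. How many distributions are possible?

12

By stars and bars, unrestricted non-negative solutions to x_1+…+x_3 = 10 number C(10+2,2) = 66.
Subtract solutions that violate a single cap (substitute x_i' = x_i − (cap_i+1)): x_1 ≥ 6 gives C(6,2) = 15; x_2 ≥ 3 gives C(9,2) = 36; x_3 ≥ 8 gives C(4,2) = 6. Together 57.
Add back pairs where two caps are both exceeded: 3 + 0 + 0 = 3.
By inclusion–exclusion the count is 66 − 57 + 3 = 12.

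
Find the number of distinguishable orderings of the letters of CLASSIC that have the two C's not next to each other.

900

Total arrangements of CLASSIC: 7!/(2!·2!) = 1260.
Arrangements with the C's together: treat CC as one letter, giving (6)!/(2!) = 360.
Subtracting, 1260 − 360 = 900 arrangements keep the C's apart.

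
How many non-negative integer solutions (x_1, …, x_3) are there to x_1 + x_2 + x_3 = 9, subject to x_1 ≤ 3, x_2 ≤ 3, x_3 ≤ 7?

13

Without the upper bounds there are C(11,2) = 55 ways to split 9 among 3 variables.
Subtract solutions that violate a single cap (substitute x_i' = x_i − (cap_i+1)): x_1 ≥ 4 gives C(7,2) = 21; x_2 ≥ 4 gives C(7,2) = 21; x_3 ≥ 8 gives C(3,2) = 3. Together 45.
Add back pairs where two caps are both exceeded: 3 + 0 + 0 = 3.
By inclusion–exclusion the count is 55 − 45 + 3 = 13.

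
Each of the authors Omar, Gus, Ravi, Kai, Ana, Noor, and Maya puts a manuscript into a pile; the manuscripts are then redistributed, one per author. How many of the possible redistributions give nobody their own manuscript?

This is the derangement count D_7: permutations of 7 items with no fixed point.
By inclusion–exclusion this is Σ_{j=0}^{7} (−1)^j C(7,j)·(7−j)!.
Computing: 5040 − 5040 + 2520 − 840 + 210 − 42 + 7 − 1 = 1854.

1854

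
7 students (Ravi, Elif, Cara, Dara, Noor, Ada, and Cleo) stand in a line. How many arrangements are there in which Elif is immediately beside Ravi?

1440

Treat {Elif, Ravi} as a single unit. There are 6 units to order, and the pair itself can be ordered 2 ways.
That gives 2 × 6! = 2 × 720 = 1440.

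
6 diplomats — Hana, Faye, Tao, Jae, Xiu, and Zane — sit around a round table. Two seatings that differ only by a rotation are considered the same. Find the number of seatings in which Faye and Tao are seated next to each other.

Glue Faye and Tao into a block (2 internal orders). Seating 5 units around a circle gives (4)! arrangements.
So 2 × (4)! = 2 × 24 = 48.

48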